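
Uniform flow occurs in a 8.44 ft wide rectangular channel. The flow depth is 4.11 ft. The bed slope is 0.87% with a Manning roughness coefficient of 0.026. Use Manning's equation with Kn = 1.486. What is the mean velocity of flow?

Flow area A = b·y = 8.44 × 4.11 = 34.69 ft². Wetted perimeter P = b + 2y = 8.44 + 2×4.11 = 16.66 ft.
Hydraulic radius R = A/P = 34.69/16.66 = 2.082 ft.
From Manning's equation, V = (1.486/n) R^(2/3) S^(1/2) = (1.486/0.026) × 2.082^(2/3) × 0.0087^(1/2) = 8.69 ft/s.

V = 8.69 ft/s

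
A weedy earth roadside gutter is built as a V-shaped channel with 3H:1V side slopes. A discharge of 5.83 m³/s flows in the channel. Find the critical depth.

y_c = 0.949 m

At critical depth, Q² T / (g A³) = 1, i.e. A³/T = Q²/g = 5.83²/9.81 = 3.465.
At y = 0.821 m: A³/T = 1.679 — short.
At y = 1.09 m: A³/T = 6.924 — over.
At y = 0.949 m: A³/T = 3.464 — close enough.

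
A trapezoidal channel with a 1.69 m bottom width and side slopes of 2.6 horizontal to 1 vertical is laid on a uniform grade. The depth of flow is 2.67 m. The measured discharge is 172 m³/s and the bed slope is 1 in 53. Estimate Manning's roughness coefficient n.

n = 0.0229

With bottom width b = 1.69 m and side slope z = 2.6: A = (b + zy)y = (1.69 + 2.6×2.67)×2.67 = 23.05 m²; P = b + 2y√(1+z²) = 1.69 + 2×2.67×2.786 = 16.57 m.
Hydraulic radius R = A/P = 23.05/16.57 = 1.391 m.
Rearranging Manning's equation: n = (1/Q) A R^(2/3) S^(1/2) = (1/172) × 23.05 × 1.391^(2/3) × √0.01887 = 0.0229.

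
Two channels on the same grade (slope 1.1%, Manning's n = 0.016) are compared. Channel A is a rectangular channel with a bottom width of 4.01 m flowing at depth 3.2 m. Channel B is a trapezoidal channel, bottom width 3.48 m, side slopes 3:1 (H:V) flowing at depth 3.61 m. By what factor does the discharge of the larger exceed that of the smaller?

Channel A: Flow area A = b·y = 4.01 × 3.2 = 12.83 m². Wetted perimeter P = b + 2y = 4.01 + 2×3.2 = 10.41 m. Hydraulic radius R = A/P = 12.83/10.41 = 1.233 m. Q_A = (1/0.016)·12.83·1.233^(2/3)·√0.011 = 96.7 m³/s.
Channel B: With bottom width b = 3.48 m and side slope z = 3: A = (b + zy)y = (3.48 + 3×3.61)×3.61 = 51.66 m²; P = b + 2y√(1+z²) = 3.48 + 2×3.61×3.162 = 26.31 m. Hydraulic radius R = A/P = 51.66/26.31 = 1.963 m. Q_B = (1/0.016)·51.66·1.963^(2/3)·√0.011 = 531 m³/s.
The larger discharge is 531 m³/s and the smaller is 96.7 m³/s; the ratio is 5.49.

5.49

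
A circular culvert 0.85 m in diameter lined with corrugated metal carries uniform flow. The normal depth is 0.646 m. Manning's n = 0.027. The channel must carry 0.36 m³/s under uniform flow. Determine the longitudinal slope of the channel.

For a circular section of diameter D = 0.85 m at depth y = 0.646 m, the central angle is θ = 2 arccos(1 − 2y/D) = 4.235 rad. Then A = (D²/8)(θ − sin θ) = 0.4627 m² and P = Dθ/2 = 1.8 m.
Hydraulic radius R = A/P = 0.4627/1.8 = 0.2571 m.
From Manning's equation, S = [nQ / (1 A R^(2/3))]² = [0.027 × 0.36 / (1 × 0.4627 × 0.2571^(2/3))]² = 0.0027.

S = 0.0027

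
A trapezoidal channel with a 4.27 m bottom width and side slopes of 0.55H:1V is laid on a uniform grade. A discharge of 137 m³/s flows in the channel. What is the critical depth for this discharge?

At critical depth, Q² T / (g A³) = 1, i.e. A³/T = Q²/g = 137²/9.81 = 1913.
At y = 4.5 m: A³/T = 3033 — too large.
At y = 3.25 m: A³/T = 972.6 — too small.
At y = 3.95 m: A³/T = 1913 — close enough.

y_c = 3.95 m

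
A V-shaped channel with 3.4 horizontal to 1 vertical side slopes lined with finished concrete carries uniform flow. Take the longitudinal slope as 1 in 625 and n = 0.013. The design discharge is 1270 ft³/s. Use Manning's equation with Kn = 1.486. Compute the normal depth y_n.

Manning's equation rearranged: A R^(2/3) = nQ / (1.486·√S) = 0.013 × 1270 / (1.486 × √0.0016) = 277.8.
Try y = 6.8 ft: A R^(2/3) = 345.8 — over.
Try y = 4.63 ft: A R^(2/3) = 124.1 — short.
Try y = 6.26 ft: A R^(2/3) = 277.3 — matches.

y_n = 6.26 ft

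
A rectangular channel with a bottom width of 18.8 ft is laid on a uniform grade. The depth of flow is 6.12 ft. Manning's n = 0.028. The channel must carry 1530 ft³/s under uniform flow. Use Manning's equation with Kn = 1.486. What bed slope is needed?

S = 0.0109

Flow area A = b·y = 18.8 × 6.12 = 115.1 ft². Wetted perimeter P = b + 2y = 18.8 + 2×6.12 = 31.04 ft.
Hydraulic radius R = A/P = 115.1/31.04 = 3.707 ft.
From Manning's equation, S = [nQ / (1.486 A R^(2/3))]² = [0.028 × 1530 / (1.486 × 115.1 × 3.707^(2/3))]² = 0.0109.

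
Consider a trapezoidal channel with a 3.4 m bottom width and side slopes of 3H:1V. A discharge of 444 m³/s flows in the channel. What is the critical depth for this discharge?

y_c = 4.84 m

At critical depth, Q² T / (g A³) = 1, i.e. A³/T = Q²/g = 444²/9.81 = 20100.
Trying y = 3.93 m: A³/T = 7885 — short.
Trying y = 5.69 m: A³/T = 42090 — over.
Trying y = 4.84 m: A³/T = 20110 — close enough.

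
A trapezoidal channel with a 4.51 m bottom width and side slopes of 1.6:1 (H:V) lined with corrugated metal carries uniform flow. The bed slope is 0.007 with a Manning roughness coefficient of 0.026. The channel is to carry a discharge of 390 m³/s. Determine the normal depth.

Manning's equation rearranged: A R^(2/3) = nQ / (1·√S) = 0.026 × 390 / (√0.007) = 121.2.
Trying y = 4.47 m: A R^(2/3) = 94.44 — low.
Trying y = 6.14 m: A R^(2/3) = 190.3 — high.
Trying y = 5.01 m: A R^(2/3) = 121.1 — matches.

y_n = 5.01 m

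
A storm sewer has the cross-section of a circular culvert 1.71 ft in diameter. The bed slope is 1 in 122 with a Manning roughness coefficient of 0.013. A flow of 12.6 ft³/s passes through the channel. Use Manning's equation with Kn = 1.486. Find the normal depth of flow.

y_n = 1.31 ft

Manning's equation rearranged: A R^(2/3) = nQ / (1.486·√S) = 0.013 × 12.6 / (1.486 × √0.008197) = 1.218.
Try y = 0.963 ft: A R^(2/3) = 0.7929 — low.
Try y = 1.46 ft: A R^(2/3) = 1.347 — high.
Try y = 1.31 ft: A R^(2/3) = 1.217 — matches.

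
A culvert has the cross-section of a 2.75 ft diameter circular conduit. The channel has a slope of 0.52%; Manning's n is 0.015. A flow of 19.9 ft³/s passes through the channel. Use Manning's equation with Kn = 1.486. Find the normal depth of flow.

y_n = 1.54 ft

Manning's equation rearranged: A R^(2/3) = nQ / (1.486·√S) = 0.015 × 19.9 / (1.486 × √0.0052) = 2.786.
Try y = 1.76 ft: A R^(2/3) = 3.422 — high.
Try y = 1.2 ft: A R^(2/3) = 1.825 — low.
Try y = 1.54 ft: A R^(2/3) = 2.79 — ≈ 2.786.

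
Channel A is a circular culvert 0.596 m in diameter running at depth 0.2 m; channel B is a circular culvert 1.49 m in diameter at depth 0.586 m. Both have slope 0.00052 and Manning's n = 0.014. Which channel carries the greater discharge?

Channel A: For a circular section of diameter D = 0.596 m at depth y = 0.2 m, the central angle is θ = 2 arccos(1 − 2y/D) = 2.471 rad. Then A = (D²/8)(θ − sin θ) = 0.08216 m² and P = Dθ/2 = 0.7365 m. Hydraulic radius R = A/P = 0.08216/0.7365 = 0.1116 m. Q_A = (1/0.014)·0.08216·0.1116^(2/3)·√0.00052 = 0.03101 m³/s.
Channel B: For a circular section of diameter D = 1.49 m at depth y = 0.586 m, the central angle is θ = 2 arccos(1 − 2y/D) = 2.711 rad. Then A = (D²/8)(θ − sin θ) = 0.6367 m² and P = Dθ/2 = 2.02 m. Hydraulic radius R = A/P = 0.6367/2.02 = 0.3152 m. Q_B = (1/0.014)·0.6367·0.3152^(2/3)·√0.00052 = 0.4804 m³/s.
Q_A = 0.03101 m³/s vs Q_B = 0.4804 m³/s, so channel B carries more.

channel B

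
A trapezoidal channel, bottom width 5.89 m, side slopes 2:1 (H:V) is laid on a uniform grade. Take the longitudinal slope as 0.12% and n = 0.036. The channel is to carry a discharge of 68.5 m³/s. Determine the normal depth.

y_n = 3.44 m

Manning's equation rearranged: A R^(2/3) = nQ / (1·√S) = 0.036 × 68.5 / (√0.0012) = 71.19.
At y = 4 m: A R^(2/3) = 97.83 — high.
At y = 2.82 m: A R^(2/3) = 47.35 — low.
At y = 3.44 m: A R^(2/3) = 71.23 — ≈ 71.19.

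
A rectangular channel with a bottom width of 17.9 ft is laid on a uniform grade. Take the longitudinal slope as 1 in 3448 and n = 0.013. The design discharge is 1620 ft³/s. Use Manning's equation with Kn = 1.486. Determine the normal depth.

y_n = 14.8 ft

Manning's equation rearranged: A R^(2/3) = nQ / (1.486·√S) = 0.013 × 1620 / (1.486 × √0.00029) = 832.2.
At y = 13 ft: A R^(2/3) = 707.4 — short.
At y = 18.3 ft: A R^(2/3) = 1083 — over.
At y = 14.8 ft: A R^(2/3) = 833.2 — close enough.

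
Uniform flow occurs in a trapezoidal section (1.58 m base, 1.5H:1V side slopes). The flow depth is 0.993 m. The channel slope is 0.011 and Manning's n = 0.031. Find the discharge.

Q = 7.26 m³/s

With bottom width b = 1.58 m and side slope z = 1.5: A = (b + zy)y = (1.58 + 1.5×0.993)×0.993 = 3.048 m²; P = b + 2y√(1+z²) = 1.58 + 2×0.993×1.803 = 5.16 m.
Hydraulic radius R = A/P = 3.048/5.16 = 0.5907 m.
Manning's equation: Q = (1/n) A R^(2/3) S^(1/2) = (1/0.031) × 3.048 × 0.5907^(2/3) × 0.011^(1/2) = 7.26 m³/s.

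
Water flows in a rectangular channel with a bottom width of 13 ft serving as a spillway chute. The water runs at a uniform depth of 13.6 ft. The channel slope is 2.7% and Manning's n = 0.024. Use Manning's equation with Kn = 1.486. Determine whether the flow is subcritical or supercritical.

supercritical

Flow area A = b·y = 13 × 13.6 = 176.8 ft². Wetted perimeter P = b + 2y = 13 + 2×13.6 = 40.2 ft.
Hydraulic radius R = A/P = 176.8/40.2 = 4.398 ft.
V = (1.486/n) R^(2/3) √S = (1.486/0.024) × 4.398^(2/3) × √0.027 = 27.31 ft/s. Hydraulic depth D_h = A/T = 176.8/13 = 13.6 ft.
Froude number Fr = V/√(g·D_h) = 27.31/√(32.2×13.6) = 1.31, which is greater than 1, so the flow is supercritical.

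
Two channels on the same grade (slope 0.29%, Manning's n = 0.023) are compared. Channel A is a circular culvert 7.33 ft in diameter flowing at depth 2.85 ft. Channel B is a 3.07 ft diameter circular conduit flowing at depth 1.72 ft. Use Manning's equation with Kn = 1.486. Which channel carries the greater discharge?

channel A

Channel A: For a circular section of diameter D = 7.33 ft at depth y = 2.85 ft, the central angle is θ = 2 arccos(1 − 2y/D) = 2.693 rad. Then A = (D²/8)(θ − sin θ) = 15.17 ft² and P = Dθ/2 = 9.87 ft. Hydraulic radius R = A/P = 15.17/9.87 = 1.537 ft. Q_A = (1.486/0.023)·15.17·1.537^(2/3)·√0.0029 = 70.33 ft³/s.
Channel B: For a circular section of diameter D = 3.07 ft at depth y = 1.72 ft, the central angle is θ = 2 arccos(1 − 2y/D) = 3.383 rad. Then A = (D²/8)(θ − sin θ) = 4.268 ft² and P = Dθ/2 = 5.193 ft. Hydraulic radius R = A/P = 4.268/5.193 = 0.8218 ft. Q_B = (1.486/0.023)·4.268·0.8218^(2/3)·√0.0029 = 13.03 ft³/s.
Q_A = 70.33 ft³/s vs Q_B = 13.03 ft³/s, so channel A carries more.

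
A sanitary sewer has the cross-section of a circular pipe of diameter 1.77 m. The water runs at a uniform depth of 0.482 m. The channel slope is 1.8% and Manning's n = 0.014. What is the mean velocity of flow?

For a circular section of diameter D = 1.77 m at depth y = 0.482 m, the central angle is θ = 2 arccos(1 − 2y/D) = 2.196 rad. Then A = (D²/8)(θ − sin θ) = 0.5425 m² and P = Dθ/2 = 1.943 m.
Hydraulic radius R = A/P = 0.5425/1.943 = 0.2791 m.
From Manning's equation, V = (1/n) R^(2/3) S^(1/2) = (1/0.014) × 0.2791^(2/3) × 0.018^(1/2) = 4.09 m/s.

V = 4.09 m/s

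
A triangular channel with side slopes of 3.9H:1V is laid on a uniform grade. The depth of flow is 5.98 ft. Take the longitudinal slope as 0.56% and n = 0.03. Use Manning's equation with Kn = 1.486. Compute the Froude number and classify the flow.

For a triangular section with side slope z = 3.9: A = zy² = 3.9×5.98² = 139.5 ft²; P = 2y√(1+z²) = 2×5.98×4.026 = 48.15 ft.
Hydraulic radius R = A/P = 139.5/48.15 = 2.896 ft.
V = (1.486/n) R^(2/3) √S = (1.486/0.03) × 2.896^(2/3) × √0.0056 = 7.532 ft/s. Hydraulic depth D_h = A/T = 139.5/46.64 = 2.99 ft.
Froude number Fr = V/√(g·D_h) = 7.532/√(32.2×2.99) = 0.768, which is less than 1, so the flow is subcritical.

subcritical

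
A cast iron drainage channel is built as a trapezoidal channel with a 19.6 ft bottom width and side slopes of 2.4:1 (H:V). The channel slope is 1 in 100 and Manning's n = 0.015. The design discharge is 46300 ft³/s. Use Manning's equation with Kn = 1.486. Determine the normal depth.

y_n = 17.1 ft

Manning's equation rearranged: A R^(2/3) = nQ / (1.486·√S) = 0.015 × 46300 / (1.486 × √0.01) = 4674.
Trying y = 15.1 ft: A R^(2/3) = 3538 — too small.
Trying y = 20.3 ft: A R^(2/3) = 6893 — too large.
Trying y = 17.1 ft: A R^(2/3) = 4669 — matches.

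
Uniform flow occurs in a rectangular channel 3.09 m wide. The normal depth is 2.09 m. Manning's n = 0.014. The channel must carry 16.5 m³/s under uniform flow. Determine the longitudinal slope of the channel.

Flow area A = b·y = 3.09 × 2.09 = 6.458 m². Wetted perimeter P = b + 2y = 3.09 + 2×2.09 = 7.27 m.
Hydraulic radius R = A/P = 6.458/7.27 = 0.8883 m.
From Manning's equation, S = [nQ / (1 A R^(2/3))]² = [0.014 × 16.5 / (1 × 6.458 × 0.8883^(2/3))]² = 0.0015.

S = 0.0015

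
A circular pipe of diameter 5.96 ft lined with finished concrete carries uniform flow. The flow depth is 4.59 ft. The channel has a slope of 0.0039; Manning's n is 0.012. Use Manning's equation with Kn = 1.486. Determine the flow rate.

For a circular section of diameter D = 5.96 ft at depth y = 4.59 ft, the central angle is θ = 2 arccos(1 − 2y/D) = 4.283 rad. Then A = (D²/8)(θ − sin θ) = 23.06 ft² and P = Dθ/2 = 12.76 ft.
Hydraulic radius R = A/P = 23.06/12.76 = 1.806 ft.
Manning's equation: Q = (1.486/n) A R^(2/3) S^(1/2) = (1.486/0.012) × 23.06 × 1.806^(2/3) × 0.0039^(1/2) = 264 ft³/s.

Q = 264 ft³/s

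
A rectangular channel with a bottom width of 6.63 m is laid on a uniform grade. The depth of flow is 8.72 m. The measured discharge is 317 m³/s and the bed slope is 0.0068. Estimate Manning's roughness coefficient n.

Flow area A = b·y = 6.63 × 8.72 = 57.81 m². Wetted perimeter P = b + 2y = 6.63 + 2×8.72 = 24.07 m.
Hydraulic radius R = A/P = 57.81/24.07 = 2.402 m.
Rearranging Manning's equation: n = (1/Q) A R^(2/3) S^(1/2) = (1/317) × 57.81 × 2.402^(2/3) × √0.0068 = 0.027.

n = 0.027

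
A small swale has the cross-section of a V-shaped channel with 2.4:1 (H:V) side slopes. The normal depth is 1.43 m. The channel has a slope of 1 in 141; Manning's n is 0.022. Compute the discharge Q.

For a triangular section with side slope z = 2.4: A = zy² = 2.4×1.43² = 4.908 m²; P = 2y√(1+z²) = 2×1.43×2.6 = 7.436 m.
Hydraulic radius R = A/P = 4.908/7.436 = 0.66 m.
Manning's equation: Q = (1/n) A R^(2/3) S^(1/2) = (1/0.022) × 4.908 × 0.66^(2/3) × 0.007092^(1/2) = 14.2 m³/s.

Q = 14.2 m³/s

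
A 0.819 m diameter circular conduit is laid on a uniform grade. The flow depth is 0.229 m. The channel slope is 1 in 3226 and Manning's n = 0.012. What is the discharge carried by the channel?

Q = 0.0459 m³/s

For a circular section of diameter D = 0.819 m at depth y = 0.229 m, the central angle is θ = 2 arccos(1 − 2y/D) = 2.229 rad. Then A = (D²/8)(θ − sin θ) = 0.1205 m² and P = Dθ/2 = 0.9126 m.
Hydraulic radius R = A/P = 0.1205/0.9126 = 0.1321 m.
Manning's equation: Q = (1/n) A R^(2/3) S^(1/2) = (1/0.012) × 0.1205 × 0.1321^(2/3) × 0.00031^(1/2) = 0.0459 m³/s.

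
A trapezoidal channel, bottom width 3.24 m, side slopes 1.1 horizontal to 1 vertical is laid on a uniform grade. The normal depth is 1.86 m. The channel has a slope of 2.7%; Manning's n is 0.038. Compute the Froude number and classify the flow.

supercritical

With bottom width b = 3.24 m and side slope z = 1.1: A = (b + zy)y = (3.24 + 1.1×1.86)×1.86 = 9.832 m²; P = b + 2y√(1+z²) = 3.24 + 2×1.86×1.487 = 8.77 m.
Hydraulic radius R = A/P = 9.832/8.77 = 1.121 m.
V = (1/n) R^(2/3) √S = (1/0.038) × 1.121^(2/3) × √0.027 = 4.666 m/s. Hydraulic depth D_h = A/T = 9.832/7.332 = 1.341 m.
Froude number Fr = V/√(g·D_h) = 4.666/√(9.81×1.341) = 1.29, which is greater than 1, so the flow is supercritical.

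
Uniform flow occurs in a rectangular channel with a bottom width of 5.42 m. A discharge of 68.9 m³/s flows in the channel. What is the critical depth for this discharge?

y_c = 2.54 m

For a rectangular channel, critical depth y_c = (q²/g)^(1/3) where q = Q/b = 68.9/5.42 = 12.71 m²/s.
So y_c = (12.71²/9.81)^(1/3) = 2.54 m.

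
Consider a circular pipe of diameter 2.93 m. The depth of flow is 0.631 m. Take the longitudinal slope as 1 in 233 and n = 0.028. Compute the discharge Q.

For a circular section of diameter D = 2.93 m at depth y = 0.631 m, the central angle is θ = 2 arccos(1 − 2y/D) = 1.93 rad. Then A = (D²/8)(θ − sin θ) = 1.067 m² and P = Dθ/2 = 2.828 m.
Hydraulic radius R = A/P = 1.067/2.828 = 0.3773 m.
Manning's equation: Q = (1/n) A R^(2/3) S^(1/2) = (1/0.028) × 1.067 × 0.3773^(2/3) × 0.004292^(1/2) = 1.3 m³/s.

Q = 1.3 m³/s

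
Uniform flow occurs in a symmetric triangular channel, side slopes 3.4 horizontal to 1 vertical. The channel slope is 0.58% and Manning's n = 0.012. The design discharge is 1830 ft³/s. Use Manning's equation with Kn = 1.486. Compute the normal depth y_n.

y_n = 5.48 ft

Manning's equation rearranged: A R^(2/3) = nQ / (1.486·√S) = 0.012 × 1830 / (1.486 × √0.0058) = 194.
Trying y = 6.37 ft: A R^(2/3) = 290.5 — high.
Trying y = 4.74 ft: A R^(2/3) = 132.1 — low.
Trying y = 5.48 ft: A R^(2/3) = 194.5 — matches.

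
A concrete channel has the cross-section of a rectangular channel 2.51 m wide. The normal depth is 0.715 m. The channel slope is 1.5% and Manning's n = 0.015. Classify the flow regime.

Flow area A = b·y = 2.51 × 0.715 = 1.795 m². Wetted perimeter P = b + 2y = 2.51 + 2×0.715 = 3.94 m.
Hydraulic radius R = A/P = 1.795/3.94 = 0.4555 m.
V = (1/n) R^(2/3) √S = (1/0.015) × 0.4555^(2/3) × √0.015 = 4.834 m/s. Hydraulic depth D_h = A/T = 1.795/2.51 = 0.715 m.
Froude number Fr = V/√(g·D_h) = 4.834/√(9.81×0.715) = 1.83, which is greater than 1, so the flow is supercritical.

supercritical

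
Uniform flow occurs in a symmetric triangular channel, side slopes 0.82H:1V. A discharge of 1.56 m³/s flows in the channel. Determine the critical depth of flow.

At critical depth, Q² T / (g A³) = 1, i.e. A³/T = Q²/g = 1.56²/9.81 = 0.2481.
Trying y = 1.08 m: A³/T = 0.494 — high.
Trying y = 0.656 m: A³/T = 0.04084 — low.
Trying y = 0.941 m: A³/T = 0.2481 — matches.

y_c = 0.941 m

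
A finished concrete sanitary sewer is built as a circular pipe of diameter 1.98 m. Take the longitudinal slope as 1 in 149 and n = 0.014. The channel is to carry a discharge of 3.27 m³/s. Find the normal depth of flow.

Manning's equation rearranged: A R^(2/3) = nQ / (1·√S) = 0.014 × 3.27 / (√0.006711) = 0.5588.
At y = 0.835 m: A R^(2/3) = 0.7147 — too large.
At y = 0.512 m: A R^(2/3) = 0.2822 — too small.
At y = 0.73 m: A R^(2/3) = 0.5585 — close enough.

y_n = 0.73 m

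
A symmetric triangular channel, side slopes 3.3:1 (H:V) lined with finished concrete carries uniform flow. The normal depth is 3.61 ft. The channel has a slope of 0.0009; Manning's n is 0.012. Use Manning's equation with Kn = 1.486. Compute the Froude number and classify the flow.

subcritical

For a triangular section with side slope z = 3.3: A = zy² = 3.3×3.61² = 43.01 ft²; P = 2y√(1+z²) = 2×3.61×3.448 = 24.9 ft.
Hydraulic radius R = A/P = 43.01/24.9 = 1.727 ft.
V = (1.486/n) R^(2/3) √S = (1.486/0.012) × 1.727^(2/3) × √0.0009 = 5.348 ft/s. Hydraulic depth D_h = A/T = 43.01/23.83 = 1.805 ft.
Froude number Fr = V/√(g·D_h) = 5.348/√(32.2×1.805) = 0.702, which is less than 1, so the flow is subcritical.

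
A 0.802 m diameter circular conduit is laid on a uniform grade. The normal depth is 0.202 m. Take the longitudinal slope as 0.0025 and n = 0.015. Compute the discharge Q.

Q = 0.0802 m³/s

For a circular section of diameter D = 0.802 m at depth y = 0.202 m, the central angle is θ = 2 arccos(1 − 2y/D) = 2.103 rad. Then A = (D²/8)(θ − sin θ) = 0.0998 m² and P = Dθ/2 = 0.8433 m.
Hydraulic radius R = A/P = 0.0998/0.8433 = 0.1183 m.
Manning's equation: Q = (1/n) A R^(2/3) S^(1/2) = (1/0.015) × 0.0998 × 0.1183^(2/3) × 0.0025^(1/2) = 0.0802 m³/s.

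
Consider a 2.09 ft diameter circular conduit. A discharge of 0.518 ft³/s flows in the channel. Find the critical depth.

At critical depth, Q² T / (g A³) = 1, i.e. A³/T = Q²/g = 0.518²/32.2 = 0.008333.
At y = 0.192 ft: A³/T = 0.003244 — short.
At y = 0.273 ft: A³/T = 0.01305 — over.
At y = 0.244 ft: A³/T = 0.008375 — close enough.

y_c = 0.244 ft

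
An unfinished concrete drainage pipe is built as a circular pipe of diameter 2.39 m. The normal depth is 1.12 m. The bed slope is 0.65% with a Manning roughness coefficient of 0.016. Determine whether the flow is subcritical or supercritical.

supercritical

For a circular section of diameter D = 2.39 m at depth y = 1.12 m, the central angle is θ = 2 arccos(1 − 2y/D) = 3.016 rad. Then A = (D²/8)(θ − sin θ) = 2.064 m² and P = Dθ/2 = 3.604 m.
Hydraulic radius R = A/P = 2.064/3.604 = 0.5727 m.
V = (1/n) R^(2/3) √S = (1/0.016) × 0.5727^(2/3) × √0.0065 = 3.475 m/s. Hydraulic depth D_h = A/T = 2.064/2.385 = 0.8653 m.
Froude number Fr = V/√(g·D_h) = 3.475/√(9.81×0.8653) = 1.19, which is greater than 1, so the flow is supercritical.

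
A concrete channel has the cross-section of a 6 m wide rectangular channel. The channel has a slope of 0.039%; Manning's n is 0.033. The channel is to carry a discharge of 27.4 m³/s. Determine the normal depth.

Manning's equation rearranged: A R^(2/3) = nQ / (1·√S) = 0.033 × 27.4 / (√0.00039) = 45.79.
At y = 4.1 m: A R^(2/3) = 35.48 — low.
At y = 5.45 m: A R^(2/3) = 50.78 — high.
At y = 5.01 m: A R^(2/3) = 45.73 — matches.

y_n = 5.01 m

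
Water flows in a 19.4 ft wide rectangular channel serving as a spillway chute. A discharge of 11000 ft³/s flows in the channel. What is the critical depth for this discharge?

y_c = 21.5 ft

For a rectangular channel, critical depth y_c = (q²/g)^(1/3) where q = Q/b = 11000/19.4 = 567 ft²/s.
So y_c = (567²/32.2)^(1/3) = 21.5 ft.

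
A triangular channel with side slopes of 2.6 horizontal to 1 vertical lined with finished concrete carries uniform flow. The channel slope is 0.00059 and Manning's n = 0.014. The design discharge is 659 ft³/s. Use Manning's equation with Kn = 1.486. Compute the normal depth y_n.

Manning's equation rearranged: A R^(2/3) = nQ / (1.486·√S) = 0.014 × 659 / (1.486 × √0.00059) = 255.6.
At y = 5.88 ft: A R^(2/3) = 176.2 — too small.
At y = 6.76 ft: A R^(2/3) = 255.6 — matches.

y_n = 6.76 ft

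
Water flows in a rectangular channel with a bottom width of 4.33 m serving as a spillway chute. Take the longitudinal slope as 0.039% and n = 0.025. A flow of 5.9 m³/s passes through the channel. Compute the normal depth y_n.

y_n = 1.76 m

Manning's equation rearranged: A R^(2/3) = nQ / (1·√S) = 0.025 × 5.9 / (√0.00039) = 7.469.
At y = 2.19 m: A R^(2/3) = 10.04 — high.
At y = 1.76 m: A R^(2/3) = 7.472 — ≈ 7.469.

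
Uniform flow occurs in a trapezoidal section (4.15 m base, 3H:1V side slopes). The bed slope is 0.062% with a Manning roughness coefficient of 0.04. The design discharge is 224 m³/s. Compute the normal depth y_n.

y_n = 6.59 m

Manning's equation rearranged: A R^(2/3) = nQ / (1·√S) = 0.04 × 224 / (√0.00062) = 359.8.
Trying y = 5.22 m: A R^(2/3) = 204.6 — low.
Trying y = 7.61 m: A R^(2/3) = 511.1 — high.
Trying y = 6.59 m: A R^(2/3) = 359.2 — close enough.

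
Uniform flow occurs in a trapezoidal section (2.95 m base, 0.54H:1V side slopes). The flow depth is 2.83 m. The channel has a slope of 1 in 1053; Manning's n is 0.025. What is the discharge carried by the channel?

Q = 19.1 m³/s

With bottom width b = 2.95 m and side slope z = 0.54: A = (b + zy)y = (2.95 + 0.54×2.83)×2.83 = 12.67 m²; P = b + 2y√(1+z²) = 2.95 + 2×2.83×1.136 = 9.383 m.
Hydraulic radius R = A/P = 12.67/9.383 = 1.351 m.
Manning's equation: Q = (1/n) A R^(2/3) S^(1/2) = (1/0.025) × 12.67 × 1.351^(2/3) × 0.0009497^(1/2) = 19.1 m³/s.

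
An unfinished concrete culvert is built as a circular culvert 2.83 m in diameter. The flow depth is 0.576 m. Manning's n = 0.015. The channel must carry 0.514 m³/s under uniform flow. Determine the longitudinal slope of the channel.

For a circular section of diameter D = 2.83 m at depth y = 0.576 m, the central angle is θ = 2 arccos(1 − 2y/D) = 1.872 rad. Then A = (D²/8)(θ − sin θ) = 0.9183 m² and P = Dθ/2 = 2.649 m.
Hydraulic radius R = A/P = 0.9183/2.649 = 0.3466 m.
From Manning's equation, S = [nQ / (1 A R^(2/3))]² = [0.015 × 0.514 / (1 × 0.9183 × 0.3466^(2/3))]² = 0.000289.

S = 0.000289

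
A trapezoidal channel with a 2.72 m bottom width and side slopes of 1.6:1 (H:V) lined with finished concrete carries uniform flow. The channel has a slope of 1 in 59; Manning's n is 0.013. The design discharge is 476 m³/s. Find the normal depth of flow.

Manning's equation rearranged: A R^(2/3) = nQ / (1·√S) = 0.013 × 476 / (√0.01695) = 47.53.
Try y = 2.48 m: A R^(2/3) = 20.49 — too small.
Try y = 3.64 m: A R^(2/3) = 47.54 — ≈ 47.53.

y_n = 3.64 m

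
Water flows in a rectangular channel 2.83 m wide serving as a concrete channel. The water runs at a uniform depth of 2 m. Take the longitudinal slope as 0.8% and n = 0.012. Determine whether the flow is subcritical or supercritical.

Flow area A = b·y = 2.83 × 2 = 5.66 m². Wetted perimeter P = b + 2y = 2.83 + 2×2 = 6.83 m.
Hydraulic radius R = A/P = 5.66/6.83 = 0.8287 m.
V = (1/n) R^(2/3) √S = (1/0.012) × 0.8287^(2/3) × √0.008 = 6.576 m/s. Hydraulic depth D_h = A/T = 5.66/2.83 = 2 m.
Froude number Fr = V/√(g·D_h) = 6.576/√(9.81×2) = 1.48, which is greater than 1, so the flow is supercritical.

supercritical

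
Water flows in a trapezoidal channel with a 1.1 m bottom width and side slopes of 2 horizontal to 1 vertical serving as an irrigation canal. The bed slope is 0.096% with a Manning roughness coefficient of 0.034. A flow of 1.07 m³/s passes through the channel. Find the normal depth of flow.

Manning's equation rearranged: A R^(2/3) = nQ / (1·√S) = 0.034 × 1.07 / (√0.00096) = 1.174.
Try y = 0.523 m: A R^(2/3) = 0.532 — low.
Try y = 0.861 m: A R^(2/3) = 1.512 — high.
Try y = 0.765 m: A R^(2/3) = 1.173 — close enough.

y_n = 0.765 m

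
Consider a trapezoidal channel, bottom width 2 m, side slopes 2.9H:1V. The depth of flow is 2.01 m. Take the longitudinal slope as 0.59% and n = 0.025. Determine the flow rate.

Q = 51.5 m³/s

With bottom width b = 2 m and side slope z = 2.9: A = (b + zy)y = (2 + 2.9×2.01)×2.01 = 15.74 m²; P = b + 2y√(1+z²) = 2 + 2×2.01×3.068 = 14.33 m.
Hydraulic radius R = A/P = 15.74/14.33 = 1.098 m.
Manning's equation: Q = (1/n) A R^(2/3) S^(1/2) = (1/0.025) × 15.74 × 1.098^(2/3) × 0.0059^(1/2) = 51.5 m³/s.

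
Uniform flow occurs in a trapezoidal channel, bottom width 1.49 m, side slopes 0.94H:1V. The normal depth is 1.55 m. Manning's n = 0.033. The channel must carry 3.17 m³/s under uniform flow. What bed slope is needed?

S = 0.000712

With bottom width b = 1.49 m and side slope z = 0.94: A = (b + zy)y = (1.49 + 0.94×1.55)×1.55 = 4.568 m²; P = b + 2y√(1+z²) = 1.49 + 2×1.55×1.372 = 5.745 m.
Hydraulic radius R = A/P = 4.568/5.745 = 0.7952 m.
From Manning's equation, S = [nQ / (1 A R^(2/3))]² = [0.033 × 3.17 / (1 × 4.568 × 0.7952^(2/3))]² = 0.000712.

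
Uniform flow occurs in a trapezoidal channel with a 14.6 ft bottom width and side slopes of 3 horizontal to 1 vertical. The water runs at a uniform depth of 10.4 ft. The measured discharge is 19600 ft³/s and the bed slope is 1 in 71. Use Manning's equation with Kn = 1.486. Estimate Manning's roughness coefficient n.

With bottom width b = 14.6 ft and side slope z = 3: A = (b + zy)y = (14.6 + 3×10.4)×10.4 = 476.3 ft²; P = b + 2y√(1+z²) = 14.6 + 2×10.4×3.162 = 80.38 ft.
Hydraulic radius R = A/P = 476.3/80.38 = 5.926 ft.
Rearranging Manning's equation: n = (1.486/Q) A R^(2/3) S^(1/2) = (1.486/19600) × 476.3 × 5.926^(2/3) × √0.01408 = 0.014.

n = 0.014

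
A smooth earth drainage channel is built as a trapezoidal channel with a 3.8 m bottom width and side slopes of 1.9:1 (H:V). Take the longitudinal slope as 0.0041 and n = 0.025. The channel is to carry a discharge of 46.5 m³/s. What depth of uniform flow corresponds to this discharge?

Manning's equation rearranged: A R^(2/3) = nQ / (1·√S) = 0.025 × 46.5 / (√0.0041) = 18.16.
At y = 2.37 m: A R^(2/3) = 24.72 — high.
At y = 1.78 m: A R^(2/3) = 13.76 — low.
At y = 2.04 m: A R^(2/3) = 18.14 — ≈ 18.16.

y_n = 2.04 m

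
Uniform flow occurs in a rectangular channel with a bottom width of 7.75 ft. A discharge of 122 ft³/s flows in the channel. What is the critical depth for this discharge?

y_c = 1.97 ft

For a rectangular channel, critical depth y_c = (q²/g)^(1/3) where q = Q/b = 122/7.75 = 15.74 ft²/s.
So y_c = (15.74²/32.2)^(1/3) = 1.97 ft.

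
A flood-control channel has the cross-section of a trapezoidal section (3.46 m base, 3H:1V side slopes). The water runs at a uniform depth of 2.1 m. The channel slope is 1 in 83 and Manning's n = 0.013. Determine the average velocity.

V = 9.66 m/s

With bottom width b = 3.46 m and side slope z = 3: A = (b + zy)y = (3.46 + 3×2.1)×2.1 = 20.5 m²; P = b + 2y√(1+z²) = 3.46 + 2×2.1×3.162 = 16.74 m.
Hydraulic radius R = A/P = 20.5/16.74 = 1.224 m.
From Manning's equation, V = (1/n) R^(2/3) S^(1/2) = (1/0.013) × 1.224^(2/3) × 0.01205^(1/2) = 9.66 m/s.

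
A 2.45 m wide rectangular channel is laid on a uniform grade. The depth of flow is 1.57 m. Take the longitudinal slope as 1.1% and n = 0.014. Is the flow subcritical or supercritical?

supercritical

Flow area A = b·y = 2.45 × 1.57 = 3.847 m². Wetted perimeter P = b + 2y = 2.45 + 2×1.57 = 5.59 m.
Hydraulic radius R = A/P = 3.847/5.59 = 0.6881 m.
V = (1/n) R^(2/3) √S = (1/0.014) × 0.6881^(2/3) × √0.011 = 5.839 m/s. Hydraulic depth D_h = A/T = 3.847/2.45 = 1.57 m.
Froude number Fr = V/√(g·D_h) = 5.839/√(9.81×1.57) = 1.49, which is greater than 1, so the flow is supercritical.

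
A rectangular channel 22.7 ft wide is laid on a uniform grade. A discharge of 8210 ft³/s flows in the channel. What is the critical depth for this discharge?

y_c = 16 ft

For a rectangular channel, critical depth y_c = (q²/g)^(1/3) where q = Q/b = 8210/22.7 = 361.7 ft²/s.
So y_c = (361.7²/32.2)^(1/3) = 16 ft.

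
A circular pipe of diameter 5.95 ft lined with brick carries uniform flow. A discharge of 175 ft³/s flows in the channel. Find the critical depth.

y_c = 3.61 ft

At critical depth, Q² T / (g A³) = 1, i.e. A³/T = Q²/g = 175²/32.2 = 951.1.
Trying y = 2.91 ft: A³/T = 415.1 — too small.
Trying y = 3.61 ft: A³/T = 946.2 — close enough.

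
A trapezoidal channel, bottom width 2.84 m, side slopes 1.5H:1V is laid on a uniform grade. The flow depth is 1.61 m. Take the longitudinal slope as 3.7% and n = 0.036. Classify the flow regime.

With bottom width b = 2.84 m and side slope z = 1.5: A = (b + zy)y = (2.84 + 1.5×1.61)×1.61 = 8.461 m²; P = b + 2y√(1+z²) = 2.84 + 2×1.61×1.803 = 8.645 m.
Hydraulic radius R = A/P = 8.461/8.645 = 0.9787 m.
V = (1/n) R^(2/3) √S = (1/0.036) × 0.9787^(2/3) × √0.037 = 5.267 m/s. Hydraulic depth D_h = A/T = 8.461/7.67 = 1.103 m.
Froude number Fr = V/√(g·D_h) = 5.267/√(9.81×1.103) = 1.6, which is greater than 1, so the flow is supercritical.

supercritical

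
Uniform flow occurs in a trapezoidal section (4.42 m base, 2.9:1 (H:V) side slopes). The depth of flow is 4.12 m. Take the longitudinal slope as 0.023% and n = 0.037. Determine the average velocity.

With bottom width b = 4.42 m and side slope z = 2.9: A = (b + zy)y = (4.42 + 2.9×4.12)×4.12 = 67.44 m²; P = b + 2y√(1+z²) = 4.42 + 2×4.12×3.068 = 29.7 m.
Hydraulic radius R = A/P = 67.44/29.7 = 2.271 m.
From Manning's equation, V = (1/n) R^(2/3) S^(1/2) = (1/0.037) × 2.271^(2/3) × 0.00023^(1/2) = 0.708 m/s.

V = 0.708 m/s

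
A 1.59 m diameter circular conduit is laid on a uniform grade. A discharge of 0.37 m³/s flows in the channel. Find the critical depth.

y_c = 0.299 m

At critical depth, Q² T / (g A³) = 1, i.e. A³/T = Q²/g = 0.37²/9.81 = 0.01396.
Trying y = 0.221 m: A³/T = 0.004249 — too small.
Trying y = 0.378 m: A³/T = 0.03491 — too large.
Trying y = 0.299 m: A³/T = 0.01395 — ≈ 0.01396.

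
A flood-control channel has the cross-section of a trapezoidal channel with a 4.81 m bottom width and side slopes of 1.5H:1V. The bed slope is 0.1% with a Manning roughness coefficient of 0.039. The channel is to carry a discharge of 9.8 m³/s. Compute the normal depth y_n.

y_n = 1.59 m

Manning's equation rearranged: A R^(2/3) = nQ / (1·√S) = 0.039 × 9.8 / (√0.001) = 12.09.
Trying y = 1.12 m: A R^(2/3) = 6.376 — low.
Trying y = 1.72 m: A R^(2/3) = 13.99 — high.
Trying y = 1.59 m: A R^(2/3) = 12.08 — ≈ 12.09.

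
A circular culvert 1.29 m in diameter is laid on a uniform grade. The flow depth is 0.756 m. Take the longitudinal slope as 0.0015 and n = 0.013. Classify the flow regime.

For a circular section of diameter D = 1.29 m at depth y = 0.756 m, the central angle is θ = 2 arccos(1 − 2y/D) = 3.488 rad. Then A = (D²/8)(θ − sin θ) = 0.796 m² and P = Dθ/2 = 2.249 m.
Hydraulic radius R = A/P = 0.796/2.249 = 0.3539 m.
V = (1/n) R^(2/3) √S = (1/0.013) × 0.3539^(2/3) × √0.0015 = 1.49 m/s. Hydraulic depth D_h = A/T = 0.796/1.271 = 0.6264 m.
Froude number Fr = V/√(g·D_h) = 1.49/√(9.81×0.6264) = 0.601, which is less than 1, so the flow is subcritical.

subcritical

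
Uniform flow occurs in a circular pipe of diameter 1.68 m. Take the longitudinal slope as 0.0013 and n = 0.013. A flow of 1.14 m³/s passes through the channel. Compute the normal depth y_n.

y_n = 0.665 m

Manning's equation rearranged: A R^(2/3) = nQ / (1·√S) = 0.013 × 1.14 / (√0.0013) = 0.411.
At y = 0.733 m: A R^(2/3) = 0.4902 — too large.
At y = 0.485 m: A R^(2/3) = 0.226 — too small.
At y = 0.665 m: A R^(2/3) = 0.411 — close enough.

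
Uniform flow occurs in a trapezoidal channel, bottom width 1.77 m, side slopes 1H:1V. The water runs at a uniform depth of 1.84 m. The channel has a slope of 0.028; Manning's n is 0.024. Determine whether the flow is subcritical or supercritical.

supercritical

With bottom width b = 1.77 m and side slope z = 1: A = (b + zy)y = (1.77 + 1×1.84)×1.84 = 6.642 m²; P = b + 2y√(1+z²) = 1.77 + 2×1.84×1.414 = 6.974 m.
Hydraulic radius R = A/P = 6.642/6.974 = 0.9524 m.
V = (1/n) R^(2/3) √S = (1/0.024) × 0.9524^(2/3) × √0.028 = 6.749 m/s. Hydraulic depth D_h = A/T = 6.642/5.45 = 1.219 m.
Froude number Fr = V/√(g·D_h) = 6.749/√(9.81×1.219) = 1.95, which is greater than 1, so the flow is supercritical.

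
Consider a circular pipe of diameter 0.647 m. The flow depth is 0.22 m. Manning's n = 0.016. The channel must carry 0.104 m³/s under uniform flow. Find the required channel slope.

For a circular section of diameter D = 0.647 m at depth y = 0.22 m, the central angle is θ = 2 arccos(1 − 2y/D) = 2.49 rad. Then A = (D²/8)(θ − sin θ) = 0.09858 m² and P = Dθ/2 = 0.8056 m.
Hydraulic radius R = A/P = 0.09858/0.8056 = 0.1224 m.
From Manning's equation, S = [nQ / (1 A R^(2/3))]² = [0.016 × 0.104 / (1 × 0.09858 × 0.1224^(2/3))]² = 0.00469.

S = 0.00469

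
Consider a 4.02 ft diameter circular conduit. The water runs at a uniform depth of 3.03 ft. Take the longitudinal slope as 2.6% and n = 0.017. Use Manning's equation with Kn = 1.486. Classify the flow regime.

supercritical

For a circular section of diameter D = 4.02 ft at depth y = 3.03 ft, the central angle is θ = 2 arccos(1 − 2y/D) = 4.206 rad. Then A = (D²/8)(θ − sin θ) = 10.26 ft² and P = Dθ/2 = 8.454 ft.
Hydraulic radius R = A/P = 10.26/8.454 = 1.214 ft.
V = (1.486/n) R^(2/3) √S = (1.486/0.017) × 1.214^(2/3) × √0.026 = 16.04 ft/s. Hydraulic depth D_h = A/T = 10.26/3.464 = 2.963 ft.
Froude number Fr = V/√(g·D_h) = 16.04/√(32.2×2.963) = 1.64, which is greater than 1, so the flow is supercritical.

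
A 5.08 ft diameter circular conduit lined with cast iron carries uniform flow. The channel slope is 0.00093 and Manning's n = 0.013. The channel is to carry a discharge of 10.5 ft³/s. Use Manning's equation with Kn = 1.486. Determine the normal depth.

Manning's equation rearranged: A R^(2/3) = nQ / (1.486·√S) = 0.013 × 10.5 / (1.486 × √0.00093) = 3.012.
Trying y = 1.48 ft: A R^(2/3) = 4.398 — too large.
Trying y = 0.941 ft: A R^(2/3) = 1.781 — too small.
Trying y = 1.22 ft: A R^(2/3) = 3.006 — matches.

y_n = 1.22 ft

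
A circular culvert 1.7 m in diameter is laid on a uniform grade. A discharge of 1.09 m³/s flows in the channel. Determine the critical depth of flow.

At critical depth, Q² T / (g A³) = 1, i.e. A³/T = Q²/g = 1.09²/9.81 = 0.1211.
Trying y = 0.646 m: A³/T = 0.3004 — too large.
Trying y = 0.43 m: A³/T = 0.06212 — too small.
Trying y = 0.511 m: A³/T = 0.1215 — matches.

y_c = 0.511 m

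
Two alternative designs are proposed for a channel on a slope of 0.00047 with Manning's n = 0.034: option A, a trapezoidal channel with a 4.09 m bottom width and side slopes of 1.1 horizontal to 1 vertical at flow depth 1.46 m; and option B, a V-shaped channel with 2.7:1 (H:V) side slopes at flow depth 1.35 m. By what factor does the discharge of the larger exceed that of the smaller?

Channel A: With bottom width b = 4.09 m and side slope z = 1.1: A = (b + zy)y = (4.09 + 1.1×1.46)×1.46 = 8.316 m²; P = b + 2y√(1+z²) = 4.09 + 2×1.46×1.487 = 8.431 m. Hydraulic radius R = A/P = 8.316/8.431 = 0.9864 m. Q_A = (1/0.034)·8.316·0.9864^(2/3)·√0.00047 = 5.254 m³/s.
Channel B: For a triangular section with side slope z = 2.7: A = zy² = 2.7×1.35² = 4.921 m²; P = 2y√(1+z²) = 2×1.35×2.879 = 7.774 m. Hydraulic radius R = A/P = 4.921/7.774 = 0.633 m. Q_B = (1/0.034)·4.921·0.633^(2/3)·√0.00047 = 2.313 m³/s.
The larger discharge is 5.254 m³/s and the smaller is 2.313 m³/s; the ratio is 2.27.

2.27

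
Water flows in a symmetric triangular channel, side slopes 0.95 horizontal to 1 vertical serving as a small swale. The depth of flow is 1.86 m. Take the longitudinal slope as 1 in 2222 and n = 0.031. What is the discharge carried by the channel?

For a triangular section with side slope z = 0.95: A = zy² = 0.95×1.86² = 3.287 m²; P = 2y√(1+z²) = 2×1.86×1.379 = 5.131 m.
Hydraulic radius R = A/P = 3.287/5.131 = 0.6405 m.
Manning's equation: Q = (1/n) A R^(2/3) S^(1/2) = (1/0.031) × 3.287 × 0.6405^(2/3) × 0.00045^(1/2) = 1.67 m³/s.

Q = 1.67 m³/s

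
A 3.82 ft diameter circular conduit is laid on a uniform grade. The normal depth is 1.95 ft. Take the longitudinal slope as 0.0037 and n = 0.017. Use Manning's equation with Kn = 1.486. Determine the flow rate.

For a circular section of diameter D = 3.82 ft at depth y = 1.95 ft, the central angle is θ = 2 arccos(1 − 2y/D) = 3.183 rad. Then A = (D²/8)(θ − sin θ) = 5.883 ft² and P = Dθ/2 = 6.08 ft.
Hydraulic radius R = A/P = 5.883/6.08 = 0.9676 ft.
Manning's equation: Q = (1.486/n) A R^(2/3) S^(1/2) = (1.486/0.017) × 5.883 × 0.9676^(2/3) × 0.0037^(1/2) = 30.6 ft³/s.

Q = 30.6 ft³/s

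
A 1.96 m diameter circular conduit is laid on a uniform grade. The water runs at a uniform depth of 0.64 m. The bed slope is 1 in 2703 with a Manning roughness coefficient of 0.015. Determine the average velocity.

V = 0.648 m/s

For a circular section of diameter D = 1.96 m at depth y = 0.64 m, the central angle is θ = 2 arccos(1 − 2y/D) = 2.433 rad. Then A = (D²/8)(θ − sin θ) = 0.8558 m² and P = Dθ/2 = 2.384 m.
Hydraulic radius R = A/P = 0.8558/2.384 = 0.3589 m.
From Manning's equation, V = (1/n) R^(2/3) S^(1/2) = (1/0.015) × 0.3589^(2/3) × 0.00037^(1/2) = 0.648 m/s.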